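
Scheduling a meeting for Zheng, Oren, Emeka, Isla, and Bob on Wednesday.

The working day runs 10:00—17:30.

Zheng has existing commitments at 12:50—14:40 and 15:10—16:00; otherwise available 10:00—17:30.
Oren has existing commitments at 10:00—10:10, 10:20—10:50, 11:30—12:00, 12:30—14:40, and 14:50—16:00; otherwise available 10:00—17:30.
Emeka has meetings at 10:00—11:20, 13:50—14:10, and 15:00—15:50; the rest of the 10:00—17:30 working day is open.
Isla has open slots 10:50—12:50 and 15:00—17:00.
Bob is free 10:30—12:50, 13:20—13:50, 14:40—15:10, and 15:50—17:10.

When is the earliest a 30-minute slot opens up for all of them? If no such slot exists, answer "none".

Zheng free within 10:00–17:30: 10:00–12:50, 14:40–15:10, 16:00–17:30.
Oren free within 10:00–17:30: 10:10–10:20, 10:50–11:30, 12:00–12:30, 14:40–14:50, 16:00–17:30.
Emeka free within 10:00–17:30: 11:20–13:50, 14:10–15:00, 15:50–17:30.
Zheng ∩ Oren: 10:10–10:20, 10:50–11:30, 12:00–12:30, 14:40–14:50, 16:00–17:30.
Zheng ∩ Oren ∩ Emeka: 11:20–11:30, 12:00–12:30, 14:40–14:50, 16:00–17:30.
Zheng ∩ Oren ∩ Emeka ∩ Isla: 11:20–11:30, 12:00–12:30, 16:00–17:00.
Zheng ∩ Oren ∩ Emeka ∩ Isla ∩ Bob: 11:20–11:30, 12:00–12:30, 16:00–17:00.
Windows ≥ 30 min: 12:00–12:30, 16:00–17:00.
Earliest such window starts at 12:00.

12:00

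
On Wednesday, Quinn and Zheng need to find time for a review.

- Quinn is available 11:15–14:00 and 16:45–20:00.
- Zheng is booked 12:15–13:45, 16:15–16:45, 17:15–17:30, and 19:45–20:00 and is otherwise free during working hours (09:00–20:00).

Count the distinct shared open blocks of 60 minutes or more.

2

Zheng free within 09:00–20:00: 09:00–12:15, 13:45–16:15, 16:45–17:15, 17:30–19:45.
Quinn ∩ Zheng: 11:15–12:15, 13:45–14:00, 16:45–17:15, 17:30–19:45.
Windows ≥ 60 min: 11:15–12:15, 17:30–19:45.
That's 2 windows.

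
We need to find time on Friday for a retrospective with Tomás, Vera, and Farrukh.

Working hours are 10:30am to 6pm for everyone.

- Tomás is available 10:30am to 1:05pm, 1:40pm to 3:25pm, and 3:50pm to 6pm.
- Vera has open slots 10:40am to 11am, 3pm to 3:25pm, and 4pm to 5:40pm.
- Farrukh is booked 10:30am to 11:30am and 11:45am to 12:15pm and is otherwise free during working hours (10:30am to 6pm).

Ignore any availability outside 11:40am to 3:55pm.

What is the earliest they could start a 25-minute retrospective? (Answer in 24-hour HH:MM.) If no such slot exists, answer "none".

Farrukh free within 10:30–18:00: 11:30–11:45, 12:15–18:00.
Tomás ∩ Vera: 10:40–11:00, 15:00–15:25, 16:00–17:40.
Tomás ∩ Vera ∩ Farrukh: 15:00–15:25, 16:00–17:40.
Restricted to 11:40–15:55: 15:00–15:25.
Windows ≥ 25 min: 15:00–15:25.
Earliest such window starts at 15:00.

15:00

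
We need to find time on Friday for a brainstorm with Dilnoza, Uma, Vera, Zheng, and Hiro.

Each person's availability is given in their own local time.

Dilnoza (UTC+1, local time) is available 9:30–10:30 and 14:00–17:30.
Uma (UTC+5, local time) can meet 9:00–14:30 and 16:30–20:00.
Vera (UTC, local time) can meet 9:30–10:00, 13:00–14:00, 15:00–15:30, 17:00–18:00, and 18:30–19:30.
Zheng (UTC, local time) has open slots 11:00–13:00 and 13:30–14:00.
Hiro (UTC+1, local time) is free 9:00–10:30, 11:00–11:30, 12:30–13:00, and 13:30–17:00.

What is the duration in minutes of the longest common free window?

Dilnoza → UTC: 08:30–09:30, 13:00–16:30.
Uma → UTC: 04:00–09:30, 11:30–15:00.
Vera → UTC: 09:30–10:00, 13:00–14:00, 15:00–15:30, 17:00–18:00, 18:30–19:30.
Zheng → UTC: 11:00–13:00, 13:30–14:00.
Hiro → UTC: 08:00–09:30, 10:00–10:30, 11:30–12:00, 12:30–16:00.
Dilnoza ∩ Uma: 08:30–09:30, 13:00–15:00.
Dilnoza ∩ Uma ∩ Vera: 13:00–14:00.
Dilnoza ∩ Uma ∩ Vera ∩ Zheng: 13:30–14:00.
Dilnoza ∩ Uma ∩ Vera ∩ Zheng ∩ Hiro: 13:30–14:00.
Single common window of 30 minutes.

30 minutes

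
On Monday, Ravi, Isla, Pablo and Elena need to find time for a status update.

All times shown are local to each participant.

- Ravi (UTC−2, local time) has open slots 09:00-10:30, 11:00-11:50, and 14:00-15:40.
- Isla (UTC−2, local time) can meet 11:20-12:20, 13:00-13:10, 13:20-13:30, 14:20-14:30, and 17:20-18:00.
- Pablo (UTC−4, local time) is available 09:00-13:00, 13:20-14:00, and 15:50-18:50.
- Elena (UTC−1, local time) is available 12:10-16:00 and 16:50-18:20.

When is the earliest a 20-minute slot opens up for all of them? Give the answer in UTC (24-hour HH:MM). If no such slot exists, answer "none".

13:20

Ravi → UTC: 11:00–12:30, 13:00–13:50, 16:00–17:40.
Isla → UTC: 13:20–14:20, 15:00–15:10, 15:20–15:30, 16:20–16:30, 19:20–20:00.
Pablo → UTC: 13:00–17:00, 17:20–18:00, 19:50–22:50.
Elena → UTC: 13:10–17:00, 17:50–19:20.
Ravi ∩ Isla: 13:20–13:50, 16:20–16:30.
Ravi ∩ Isla ∩ Pablo: 13:20–13:50, 16:20–16:30.
Ravi ∩ Isla ∩ Pablo ∩ Elena: 13:20–13:50, 16:20–16:30.
Windows ≥ 20 min: 13:20–13:50.
Earliest such window starts at 13:20.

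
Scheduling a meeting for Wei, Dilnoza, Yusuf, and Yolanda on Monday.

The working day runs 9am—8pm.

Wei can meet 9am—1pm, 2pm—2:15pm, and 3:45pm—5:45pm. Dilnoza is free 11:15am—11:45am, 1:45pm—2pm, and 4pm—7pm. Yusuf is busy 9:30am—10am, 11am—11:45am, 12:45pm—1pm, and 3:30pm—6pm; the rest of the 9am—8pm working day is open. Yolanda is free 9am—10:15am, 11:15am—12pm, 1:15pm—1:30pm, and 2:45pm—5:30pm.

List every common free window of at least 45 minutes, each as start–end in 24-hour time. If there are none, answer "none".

Yusuf free within 09:00–20:00: 09:00–09:30, 10:00–11:00, 11:45–12:45, 13:00–15:30, 18:00–20:00.
Wei ∩ Dilnoza: 11:15–11:45, 16:00–17:45.
Wei ∩ Dilnoza ∩ Yusuf: (none).
Wei ∩ Dilnoza ∩ Yusuf ∩ Yolanda: (none).
Windows ≥ 45 min: (none).

none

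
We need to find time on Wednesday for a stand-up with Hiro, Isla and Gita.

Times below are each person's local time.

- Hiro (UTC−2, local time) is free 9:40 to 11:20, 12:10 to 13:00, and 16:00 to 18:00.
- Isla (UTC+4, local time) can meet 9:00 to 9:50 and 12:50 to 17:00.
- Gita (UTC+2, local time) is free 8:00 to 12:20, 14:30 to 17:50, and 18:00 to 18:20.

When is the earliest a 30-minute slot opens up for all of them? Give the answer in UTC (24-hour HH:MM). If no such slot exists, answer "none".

12:30

Hiro → UTC: 11:40–13:20, 14:10–15:00, 18:00–20:00.
Isla → UTC: 05:00–05:50, 08:50–13:00.
Gita → UTC: 06:00–10:20, 12:30–15:50, 16:00–16:20.
Hiro ∩ Isla: 11:40–13:00.
Hiro ∩ Isla ∩ Gita: 12:30–13:00.
Windows ≥ 30 min: 12:30–13:00.
Earliest such window starts at 12:30.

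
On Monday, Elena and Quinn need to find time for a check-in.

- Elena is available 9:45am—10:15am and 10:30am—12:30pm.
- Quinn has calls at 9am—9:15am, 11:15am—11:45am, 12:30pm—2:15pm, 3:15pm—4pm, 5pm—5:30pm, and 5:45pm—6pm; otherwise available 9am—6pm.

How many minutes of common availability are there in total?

Quinn free within 09:00–18:00: 09:15–11:15, 11:45–12:30, 14:15–15:15, 16:00–17:00, 17:30–17:45.
Elena ∩ Quinn: 09:45–10:15, 10:30–11:15, 11:45–12:30.
Total common minutes: 30 + 45 + 45 = 120.

120 minutes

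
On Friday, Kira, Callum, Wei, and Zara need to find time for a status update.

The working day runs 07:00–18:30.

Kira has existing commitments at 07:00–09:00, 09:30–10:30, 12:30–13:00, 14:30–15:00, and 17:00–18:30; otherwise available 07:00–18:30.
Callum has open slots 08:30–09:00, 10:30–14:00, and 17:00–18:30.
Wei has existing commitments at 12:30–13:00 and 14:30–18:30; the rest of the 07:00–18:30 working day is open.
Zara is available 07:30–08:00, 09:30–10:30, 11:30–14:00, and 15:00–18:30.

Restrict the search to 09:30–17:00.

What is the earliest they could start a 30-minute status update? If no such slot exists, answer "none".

Kira free within 07:00–18:30: 09:00–09:30, 10:30–12:30, 13:00–14:30, 15:00–17:00.
Wei free within 07:00–18:30: 07:00–12:30, 13:00–14:30.
Kira ∩ Callum: 10:30–12:30, 13:00–14:00.
Kira ∩ Callum ∩ Wei: 10:30–12:30, 13:00–14:00.
Kira ∩ Callum ∩ Wei ∩ Zara: 11:30–12:30, 13:00–14:00.
Restricted to 09:30–17:00: 11:30–12:30, 13:00–14:00.
Windows ≥ 30 min: 11:30–12:30, 13:00–14:00.
Earliest such window starts at 11:30.

11:30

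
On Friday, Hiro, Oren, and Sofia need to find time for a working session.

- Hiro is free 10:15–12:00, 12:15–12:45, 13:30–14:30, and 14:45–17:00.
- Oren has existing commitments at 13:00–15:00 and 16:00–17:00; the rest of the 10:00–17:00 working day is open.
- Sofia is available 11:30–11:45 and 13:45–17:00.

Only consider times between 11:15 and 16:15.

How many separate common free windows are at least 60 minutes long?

1

Oren free within 10:00–17:00: 10:00–13:00, 15:00–16:00.
Hiro ∩ Oren: 10:15–12:00, 12:15–12:45, 15:00–16:00.
Hiro ∩ Oren ∩ Sofia: 11:30–11:45, 15:00–16:00.
Restricted to 11:15–16:15: 11:30–11:45, 15:00–16:00.
Windows ≥ 60 min: 15:00–16:00.
That's 1 window.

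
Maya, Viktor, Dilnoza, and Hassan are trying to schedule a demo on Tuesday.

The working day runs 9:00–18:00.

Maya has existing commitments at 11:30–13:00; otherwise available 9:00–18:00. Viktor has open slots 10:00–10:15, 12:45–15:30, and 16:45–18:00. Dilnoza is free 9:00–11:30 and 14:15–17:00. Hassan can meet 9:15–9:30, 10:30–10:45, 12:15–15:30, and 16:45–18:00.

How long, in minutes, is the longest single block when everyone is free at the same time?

75 minutes

Maya free within 09:00–18:00: 09:00–11:30, 13:00–18:00.
Maya ∩ Viktor: 10:00–10:15, 13:00–15:30, 16:45–18:00.
Maya ∩ Viktor ∩ Dilnoza: 10:00–10:15, 14:15–15:30, 16:45–17:00.
Maya ∩ Viktor ∩ Dilnoza ∩ Hassan: 14:15–15:30, 16:45–17:00.
Common window lengths: 75, 15 min; longest is 75.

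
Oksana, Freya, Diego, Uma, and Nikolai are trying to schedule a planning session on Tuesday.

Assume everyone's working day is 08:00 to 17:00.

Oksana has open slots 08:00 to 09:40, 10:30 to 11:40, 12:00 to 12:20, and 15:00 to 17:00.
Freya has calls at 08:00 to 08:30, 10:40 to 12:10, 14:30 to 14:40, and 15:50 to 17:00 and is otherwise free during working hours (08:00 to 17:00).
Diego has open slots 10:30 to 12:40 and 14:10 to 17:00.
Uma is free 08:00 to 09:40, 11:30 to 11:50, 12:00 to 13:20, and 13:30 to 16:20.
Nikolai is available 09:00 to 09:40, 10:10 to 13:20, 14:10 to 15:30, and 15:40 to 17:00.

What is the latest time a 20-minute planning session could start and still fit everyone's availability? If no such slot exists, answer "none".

Freya free within 08:00–17:00: 08:30–10:40, 12:10–14:30, 14:40–15:50.
Oksana ∩ Freya: 08:30–09:40, 10:30–10:40, 12:10–12:20, 15:00–15:50.
Oksana ∩ Freya ∩ Diego: 10:30–10:40, 12:10–12:20, 15:00–15:50.
Oksana ∩ Freya ∩ Diego ∩ Uma: 12:10–12:20, 15:00–15:50.
Oksana ∩ Freya ∩ Diego ∩ Uma ∩ Nikolai: 12:10–12:20, 15:00–15:30, 15:40–15:50.
Windows ≥ 20 min: 15:00–15:30.
Latest start in the last window 15:00–15:30 is 15:30 − 20 min = 15:10.

15:10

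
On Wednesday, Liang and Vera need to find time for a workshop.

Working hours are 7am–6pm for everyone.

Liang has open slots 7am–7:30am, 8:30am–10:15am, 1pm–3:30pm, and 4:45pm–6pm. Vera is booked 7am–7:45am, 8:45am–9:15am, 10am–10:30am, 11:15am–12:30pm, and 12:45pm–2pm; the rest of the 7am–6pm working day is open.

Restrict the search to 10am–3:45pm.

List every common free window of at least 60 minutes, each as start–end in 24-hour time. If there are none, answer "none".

Vera free within 07:00–18:00: 07:45–08:45, 09:15–10:00, 10:30–11:15, 12:30–12:45, 14:00–18:00.
Liang ∩ Vera: 08:30–08:45, 09:15–10:00, 14:00–15:30, 16:45–18:00.
Restricted to 10:00–15:45: 14:00–15:30.
Windows ≥ 60 min: 14:00–15:30.

14:00–15:30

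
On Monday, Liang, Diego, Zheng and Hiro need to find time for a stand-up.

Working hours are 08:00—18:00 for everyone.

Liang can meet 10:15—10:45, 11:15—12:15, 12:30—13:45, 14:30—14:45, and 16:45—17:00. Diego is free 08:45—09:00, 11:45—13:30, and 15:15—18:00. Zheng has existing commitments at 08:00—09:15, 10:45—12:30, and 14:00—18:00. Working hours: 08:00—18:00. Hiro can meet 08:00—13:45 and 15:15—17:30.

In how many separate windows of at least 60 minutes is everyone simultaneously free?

1

Zheng free within 08:00–18:00: 09:15–10:45, 12:30–14:00.
Liang ∩ Diego: 11:45–12:15, 12:30–13:30, 16:45–17:00.
Liang ∩ Diego ∩ Zheng: 12:30–13:30.
Liang ∩ Diego ∩ Zheng ∩ Hiro: 12:30–13:30.
Windows ≥ 60 min: 12:30–13:30.
That's 1 window.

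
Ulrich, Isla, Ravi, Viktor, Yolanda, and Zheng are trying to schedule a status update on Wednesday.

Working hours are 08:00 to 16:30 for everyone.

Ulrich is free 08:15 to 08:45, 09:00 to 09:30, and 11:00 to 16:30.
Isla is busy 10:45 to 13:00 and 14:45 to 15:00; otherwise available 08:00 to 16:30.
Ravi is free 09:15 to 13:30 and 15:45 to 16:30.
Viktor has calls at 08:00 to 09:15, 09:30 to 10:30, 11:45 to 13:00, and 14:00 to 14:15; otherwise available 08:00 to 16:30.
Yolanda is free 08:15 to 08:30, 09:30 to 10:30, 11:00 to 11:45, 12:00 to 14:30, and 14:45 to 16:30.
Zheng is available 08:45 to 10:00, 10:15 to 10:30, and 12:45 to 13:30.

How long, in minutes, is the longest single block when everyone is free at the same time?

Isla free within 08:00–16:30: 08:00–10:45, 13:00–14:45, 15:00–16:30.
Viktor free within 08:00–16:30: 09:15–09:30, 10:30–11:45, 13:00–14:00, 14:15–16:30.
Ulrich ∩ Isla: 08:15–08:45, 09:00–09:30, 13:00–14:45, 15:00–16:30.
Ulrich ∩ Isla ∩ Ravi: 09:15–09:30, 13:00–13:30, 15:45–16:30.
Ulrich ∩ Isla ∩ Ravi ∩ Viktor: 09:15–09:30, 13:00–13:30, 15:45–16:30.
Ulrich ∩ Isla ∩ Ravi ∩ Viktor ∩ Yolanda: 13:00–13:30, 15:45–16:30.
Ulrich ∩ Isla ∩ Ravi ∩ Viktor ∩ Yolanda ∩ Zheng: 13:00–13:30.
Single common window of 30 minutes.

30 minutes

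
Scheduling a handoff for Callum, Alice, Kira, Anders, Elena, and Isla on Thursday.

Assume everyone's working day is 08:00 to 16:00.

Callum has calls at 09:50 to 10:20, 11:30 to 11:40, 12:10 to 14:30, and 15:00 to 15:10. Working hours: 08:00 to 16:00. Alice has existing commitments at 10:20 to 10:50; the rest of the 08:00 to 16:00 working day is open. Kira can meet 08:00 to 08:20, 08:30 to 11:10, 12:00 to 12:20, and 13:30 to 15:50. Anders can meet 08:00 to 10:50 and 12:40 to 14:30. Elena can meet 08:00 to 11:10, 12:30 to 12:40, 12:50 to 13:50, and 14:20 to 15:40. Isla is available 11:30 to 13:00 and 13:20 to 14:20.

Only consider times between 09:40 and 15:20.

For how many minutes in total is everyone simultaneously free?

Callum free within 08:00–16:00: 08:00–09:50, 10:20–11:30, 11:40–12:10, 14:30–15:00, 15:10–16:00.
Alice free within 08:00–16:00: 08:00–10:20, 10:50–16:00.
Callum ∩ Alice: 08:00–09:50, 10:50–11:30, 11:40–12:10, 14:30–15:00, 15:10–16:00.
Callum ∩ Alice ∩ Kira: 08:00–08:20, 08:30–09:50, 10:50–11:10, 12:00–12:10, 14:30–15:00, 15:10–15:50.
Callum ∩ Alice ∩ Kira ∩ Anders: 08:00–08:20, 08:30–09:50.
Callum ∩ Alice ∩ Kira ∩ Anders ∩ Elena: 08:00–08:20, 08:30–09:50.
Callum ∩ Alice ∩ Kira ∩ Anders ∩ Elena ∩ Isla: (none).
Restricted to 09:40–15:20: (none).
Total common minutes: 0.

0 minutes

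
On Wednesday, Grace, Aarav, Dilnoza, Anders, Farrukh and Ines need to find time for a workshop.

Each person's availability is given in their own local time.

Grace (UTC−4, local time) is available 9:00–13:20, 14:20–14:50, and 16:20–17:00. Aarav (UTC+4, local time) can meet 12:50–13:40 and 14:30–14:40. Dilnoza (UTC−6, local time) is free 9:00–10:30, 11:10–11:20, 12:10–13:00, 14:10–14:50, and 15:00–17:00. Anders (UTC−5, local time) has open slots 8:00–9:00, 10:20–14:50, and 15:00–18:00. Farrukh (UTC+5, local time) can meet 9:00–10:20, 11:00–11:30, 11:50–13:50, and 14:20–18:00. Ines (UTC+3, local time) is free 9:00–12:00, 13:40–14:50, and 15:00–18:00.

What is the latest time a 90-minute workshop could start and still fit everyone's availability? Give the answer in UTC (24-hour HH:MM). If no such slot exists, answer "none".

none

Grace → UTC: 13:00–17:20, 18:20–18:50, 20:20–21:00.
Aarav → UTC: 08:50–09:40, 10:30–10:40.
Dilnoza → UTC: 15:00–16:30, 17:10–17:20, 18:10–19:00, 20:10–20:50, 21:00–23:00.
Anders → UTC: 13:00–14:00, 15:20–19:50, 20:00–23:00.
Farrukh → UTC: 04:00–05:20, 06:00–06:30, 06:50–08:50, 09:20–13:00.
Ines → UTC: 06:00–09:00, 10:40–11:50, 12:00–15:00.
Grace ∩ Aarav: (none).
Grace ∩ Aarav ∩ Dilnoza: (none).
Grace ∩ Aarav ∩ Dilnoza ∩ Anders: (none).
Grace ∩ Aarav ∩ Dilnoza ∩ Anders ∩ Farrukh: (none).
Grace ∩ Aarav ∩ Dilnoza ∩ Anders ∩ Farrukh ∩ Ines: (none).
Windows ≥ 90 min: (none).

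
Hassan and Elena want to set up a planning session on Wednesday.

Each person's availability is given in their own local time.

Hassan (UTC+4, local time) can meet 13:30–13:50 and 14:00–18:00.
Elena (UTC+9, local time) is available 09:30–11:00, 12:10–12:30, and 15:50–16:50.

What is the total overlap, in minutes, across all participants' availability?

Hassan → UTC: 09:30–09:50, 10:00–14:00.
Elena → UTC: 00:30–02:00, 03:10–03:30, 06:50–07:50.
Hassan ∩ Elena: (none).
Total common minutes: 0.

0 minutes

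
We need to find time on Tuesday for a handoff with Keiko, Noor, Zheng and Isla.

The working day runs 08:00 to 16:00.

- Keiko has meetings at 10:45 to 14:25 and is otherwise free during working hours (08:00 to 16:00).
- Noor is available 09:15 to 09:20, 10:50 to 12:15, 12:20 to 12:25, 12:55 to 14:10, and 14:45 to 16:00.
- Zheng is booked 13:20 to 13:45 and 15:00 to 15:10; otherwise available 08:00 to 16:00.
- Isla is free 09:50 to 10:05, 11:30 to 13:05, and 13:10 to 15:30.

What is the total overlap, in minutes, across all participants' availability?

Keiko free within 08:00–16:00: 08:00–10:45, 14:25–16:00.
Zheng free within 08:00–16:00: 08:00–13:20, 13:45–15:00, 15:10–16:00.
Keiko ∩ Noor: 09:15–09:20, 14:45–16:00.
Keiko ∩ Noor ∩ Zheng: 09:15–09:20, 14:45–15:00, 15:10–16:00.
Keiko ∩ Noor ∩ Zheng ∩ Isla: 14:45–15:00, 15:10–15:30.
Total common minutes: 15 + 20 = 35.

35 minutes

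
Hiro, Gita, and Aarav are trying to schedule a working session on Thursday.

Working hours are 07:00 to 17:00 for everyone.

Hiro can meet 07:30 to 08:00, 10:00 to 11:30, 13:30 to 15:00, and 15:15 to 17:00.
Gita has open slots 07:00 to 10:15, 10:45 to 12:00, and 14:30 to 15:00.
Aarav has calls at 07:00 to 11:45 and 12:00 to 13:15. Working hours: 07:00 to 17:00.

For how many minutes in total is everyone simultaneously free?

Aarav free within 07:00–17:00: 11:45–12:00, 13:15–17:00.
Hiro ∩ Gita: 07:30–08:00, 10:00–10:15, 10:45–11:30, 14:30–15:00.
Hiro ∩ Gita ∩ Aarav: 14:30–15:00.
Total common minutes: 30.

30 minutes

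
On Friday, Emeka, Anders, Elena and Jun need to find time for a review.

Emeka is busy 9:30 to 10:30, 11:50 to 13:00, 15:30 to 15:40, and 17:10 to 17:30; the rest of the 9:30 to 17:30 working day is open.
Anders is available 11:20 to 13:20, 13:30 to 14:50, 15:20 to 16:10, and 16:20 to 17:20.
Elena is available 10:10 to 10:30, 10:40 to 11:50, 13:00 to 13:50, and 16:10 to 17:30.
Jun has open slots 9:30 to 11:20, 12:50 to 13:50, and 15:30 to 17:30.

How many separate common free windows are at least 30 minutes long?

1

Emeka free within 09:30–17:30: 10:30–11:50, 13:00–15:30, 15:40–17:10.
Emeka ∩ Anders: 11:20–11:50, 13:00–13:20, 13:30–14:50, 15:20–15:30, 15:40–16:10, 16:20–17:10.
Emeka ∩ Anders ∩ Elena: 11:20–11:50, 13:00–13:20, 13:30–13:50, 16:20–17:10.
Emeka ∩ Anders ∩ Elena ∩ Jun: 13:00–13:20, 13:30–13:50, 16:20–17:10.
Windows ≥ 30 min: 16:20–17:10.
That's 1 window.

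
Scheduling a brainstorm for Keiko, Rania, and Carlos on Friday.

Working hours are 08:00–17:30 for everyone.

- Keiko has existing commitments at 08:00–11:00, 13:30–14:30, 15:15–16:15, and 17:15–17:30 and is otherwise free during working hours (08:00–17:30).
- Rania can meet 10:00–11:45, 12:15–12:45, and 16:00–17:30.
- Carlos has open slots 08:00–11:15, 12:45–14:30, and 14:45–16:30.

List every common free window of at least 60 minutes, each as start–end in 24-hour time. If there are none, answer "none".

none

Keiko free within 08:00–17:30: 11:00–13:30, 14:30–15:15, 16:15–17:15.
Keiko ∩ Rania: 11:00–11:45, 12:15–12:45, 16:15–17:15.
Keiko ∩ Rania ∩ Carlos: 11:00–11:15, 16:15–16:30.
Windows ≥ 60 min: (none).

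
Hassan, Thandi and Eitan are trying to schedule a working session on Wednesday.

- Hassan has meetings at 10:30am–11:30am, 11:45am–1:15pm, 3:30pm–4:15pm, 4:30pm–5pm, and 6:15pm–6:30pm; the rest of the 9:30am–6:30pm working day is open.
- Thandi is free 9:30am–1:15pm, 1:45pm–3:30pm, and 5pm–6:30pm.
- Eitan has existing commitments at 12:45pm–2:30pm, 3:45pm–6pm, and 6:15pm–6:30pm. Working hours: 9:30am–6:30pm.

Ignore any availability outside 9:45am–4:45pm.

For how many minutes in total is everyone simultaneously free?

Hassan free within 09:30–18:30: 09:30–10:30, 11:30–11:45, 13:15–15:30, 16:15–16:30, 17:00–18:15.
Eitan free within 09:30–18:30: 09:30–12:45, 14:30–15:45, 18:00–18:15.
Hassan ∩ Thandi: 09:30–10:30, 11:30–11:45, 13:45–15:30, 17:00–18:15.
Hassan ∩ Thandi ∩ Eitan: 09:30–10:30, 11:30–11:45, 14:30–15:30, 18:00–18:15.
Restricted to 09:45–16:45: 09:45–10:30, 11:30–11:45, 14:30–15:30.
Total common minutes: 45 + 15 + 60 = 120.

120 minutes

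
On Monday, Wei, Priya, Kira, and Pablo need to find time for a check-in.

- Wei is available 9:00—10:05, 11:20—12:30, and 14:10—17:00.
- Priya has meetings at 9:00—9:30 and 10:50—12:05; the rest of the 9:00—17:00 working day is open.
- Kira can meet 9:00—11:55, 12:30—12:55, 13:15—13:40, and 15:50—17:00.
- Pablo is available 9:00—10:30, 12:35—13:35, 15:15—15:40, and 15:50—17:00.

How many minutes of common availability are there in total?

105 minutes

Priya free within 09:00–17:00: 09:30–10:50, 12:05–17:00.
Wei ∩ Priya: 09:30–10:05, 12:05–12:30, 14:10–17:00.
Wei ∩ Priya ∩ Kira: 09:30–10:05, 15:50–17:00.
Wei ∩ Priya ∩ Kira ∩ Pablo: 09:30–10:05, 15:50–17:00.
Total common minutes: 35 + 70 = 105.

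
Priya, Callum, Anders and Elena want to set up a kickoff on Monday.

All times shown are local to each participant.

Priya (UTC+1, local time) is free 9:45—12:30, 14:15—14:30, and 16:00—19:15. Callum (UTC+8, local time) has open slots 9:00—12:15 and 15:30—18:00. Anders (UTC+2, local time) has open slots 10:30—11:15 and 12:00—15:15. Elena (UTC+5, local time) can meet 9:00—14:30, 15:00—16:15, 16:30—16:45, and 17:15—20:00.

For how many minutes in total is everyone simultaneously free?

Priya → UTC: 08:45–11:30, 13:15–13:30, 15:00–18:15.
Callum → UTC: 01:00–04:15, 07:30–10:00.
Anders → UTC: 08:30–09:15, 10:00–13:15.
Elena → UTC: 04:00–09:30, 10:00–11:15, 11:30–11:45, 12:15–15:00.
Priya ∩ Callum: 08:45–10:00.
Priya ∩ Callum ∩ Anders: 08:45–09:15.
Priya ∩ Callum ∩ Anders ∩ Elena: 08:45–09:15.
Total common minutes: 30.

30 minutes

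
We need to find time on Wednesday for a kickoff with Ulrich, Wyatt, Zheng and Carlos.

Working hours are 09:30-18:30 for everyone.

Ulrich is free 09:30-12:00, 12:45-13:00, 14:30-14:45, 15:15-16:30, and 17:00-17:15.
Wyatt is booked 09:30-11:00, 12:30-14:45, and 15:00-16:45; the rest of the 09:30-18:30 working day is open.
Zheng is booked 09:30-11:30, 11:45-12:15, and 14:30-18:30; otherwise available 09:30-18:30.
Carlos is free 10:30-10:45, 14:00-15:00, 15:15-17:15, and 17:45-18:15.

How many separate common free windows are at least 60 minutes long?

Wyatt free within 09:30–18:30: 11:00–12:30, 14:45–15:00, 16:45–18:30.
Zheng free within 09:30–18:30: 11:30–11:45, 12:15–14:30.
Ulrich ∩ Wyatt: 11:00–12:00, 17:00–17:15.
Ulrich ∩ Wyatt ∩ Zheng: 11:30–11:45.
Ulrich ∩ Wyatt ∩ Zheng ∩ Carlos: (none).
Windows ≥ 60 min: (none).
That's 0 windows.

0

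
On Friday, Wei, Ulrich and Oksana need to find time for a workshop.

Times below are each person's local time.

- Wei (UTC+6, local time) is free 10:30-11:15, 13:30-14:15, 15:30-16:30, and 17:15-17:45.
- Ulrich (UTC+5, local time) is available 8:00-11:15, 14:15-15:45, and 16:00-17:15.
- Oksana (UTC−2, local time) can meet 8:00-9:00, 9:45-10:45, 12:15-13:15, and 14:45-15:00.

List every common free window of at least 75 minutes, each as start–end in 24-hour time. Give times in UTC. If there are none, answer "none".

Wei → UTC: 04:30–05:15, 07:30–08:15, 09:30–10:30, 11:15–11:45.
Ulrich → UTC: 03:00–06:15, 09:15–10:45, 11:00–12:15.
Oksana → UTC: 10:00–11:00, 11:45–12:45, 14:15–15:15, 16:45–17:00.
Wei ∩ Ulrich: 04:30–05:15, 09:30–10:30, 11:15–11:45.
Wei ∩ Ulrich ∩ Oksana: 10:00–10:30.
Windows ≥ 75 min: (none).

none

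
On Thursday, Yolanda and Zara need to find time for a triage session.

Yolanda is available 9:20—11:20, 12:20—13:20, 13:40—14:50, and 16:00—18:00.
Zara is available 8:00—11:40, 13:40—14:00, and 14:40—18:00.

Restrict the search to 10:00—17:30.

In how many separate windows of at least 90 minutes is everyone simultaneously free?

1

Yolanda ∩ Zara: 09:20–11:20, 13:40–14:00, 14:40–14:50, 16:00–18:00.
Restricted to 10:00–17:30: 10:00–11:20, 13:40–14:00, 14:40–14:50, 16:00–17:30.
Windows ≥ 90 min: 16:00–17:30.
That's 1 window.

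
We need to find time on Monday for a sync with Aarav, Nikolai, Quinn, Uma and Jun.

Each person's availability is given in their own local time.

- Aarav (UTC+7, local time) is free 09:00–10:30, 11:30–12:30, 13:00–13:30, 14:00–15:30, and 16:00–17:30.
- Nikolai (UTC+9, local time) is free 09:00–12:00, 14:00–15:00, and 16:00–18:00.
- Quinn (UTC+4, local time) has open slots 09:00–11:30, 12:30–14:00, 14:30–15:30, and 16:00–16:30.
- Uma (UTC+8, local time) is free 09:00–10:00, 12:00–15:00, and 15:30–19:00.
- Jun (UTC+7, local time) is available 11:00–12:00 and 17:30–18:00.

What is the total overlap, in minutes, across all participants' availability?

0 minutes

Aarav → UTC: 02:00–03:30, 04:30–05:30, 06:00–06:30, 07:00–08:30, 09:00–10:30.
Nikolai → UTC: 00:00–03:00, 05:00–06:00, 07:00–09:00.
Quinn → UTC: 05:00–07:30, 08:30–10:00, 10:30–11:30, 12:00–12:30.
Uma → UTC: 01:00–02:00, 04:00–07:00, 07:30–11:00.
Jun → UTC: 04:00–05:00, 10:30–11:00.
Aarav ∩ Nikolai: 02:00–03:00, 05:00–05:30, 07:00–08:30.
Aarav ∩ Nikolai ∩ Quinn: 05:00–05:30, 07:00–07:30.
Aarav ∩ Nikolai ∩ Quinn ∩ Uma: 05:00–05:30.
Aarav ∩ Nikolai ∩ Quinn ∩ Uma ∩ Jun: (none).
Total common minutes: 0.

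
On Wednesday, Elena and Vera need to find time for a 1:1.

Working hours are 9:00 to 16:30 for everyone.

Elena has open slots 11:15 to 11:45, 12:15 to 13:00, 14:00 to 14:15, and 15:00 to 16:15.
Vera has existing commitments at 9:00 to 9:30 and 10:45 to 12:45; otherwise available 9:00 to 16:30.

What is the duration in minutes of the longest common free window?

75 minutes

Vera free within 09:00–16:30: 09:30–10:45, 12:45–16:30.
Elena ∩ Vera: 12:45–13:00, 14:00–14:15, 15:00–16:15.
Common window lengths: 15, 15, 75 min; longest is 75.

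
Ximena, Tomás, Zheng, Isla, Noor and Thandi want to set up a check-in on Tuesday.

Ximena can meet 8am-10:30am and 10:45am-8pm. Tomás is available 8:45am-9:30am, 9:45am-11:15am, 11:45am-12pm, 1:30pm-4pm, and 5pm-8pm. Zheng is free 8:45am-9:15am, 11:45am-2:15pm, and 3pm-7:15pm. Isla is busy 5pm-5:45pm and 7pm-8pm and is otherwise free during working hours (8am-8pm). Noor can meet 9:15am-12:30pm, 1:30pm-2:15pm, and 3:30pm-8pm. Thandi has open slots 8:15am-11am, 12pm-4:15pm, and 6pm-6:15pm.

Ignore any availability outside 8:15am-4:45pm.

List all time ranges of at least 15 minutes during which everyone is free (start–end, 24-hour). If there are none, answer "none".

13:30–14:15, 15:30–16:00

Isla free within 08:00–20:00: 08:00–17:00, 17:45–19:00.
Ximena ∩ Tomás: 08:45–09:30, 09:45–10:30, 10:45–11:15, 11:45–12:00, 13:30–16:00, 17:00–20:00.
Ximena ∩ Tomás ∩ Zheng: 08:45–09:15, 11:45–12:00, 13:30–14:15, 15:00–16:00, 17:00–19:15.
Ximena ∩ Tomás ∩ Zheng ∩ Isla: 08:45–09:15, 11:45–12:00, 13:30–14:15, 15:00–16:00, 17:45–19:00.
Ximena ∩ Tomás ∩ Zheng ∩ Isla ∩ Noor: 11:45–12:00, 13:30–14:15, 15:30–16:00, 17:45–19:00.
Ximena ∩ Tomás ∩ Zheng ∩ Isla ∩ Noor ∩ Thandi: 13:30–14:15, 15:30–16:00, 18:00–18:15.
Restricted to 08:15–16:45: 13:30–14:15, 15:30–16:00.
Windows ≥ 15 min: 13:30–14:15, 15:30–16:00.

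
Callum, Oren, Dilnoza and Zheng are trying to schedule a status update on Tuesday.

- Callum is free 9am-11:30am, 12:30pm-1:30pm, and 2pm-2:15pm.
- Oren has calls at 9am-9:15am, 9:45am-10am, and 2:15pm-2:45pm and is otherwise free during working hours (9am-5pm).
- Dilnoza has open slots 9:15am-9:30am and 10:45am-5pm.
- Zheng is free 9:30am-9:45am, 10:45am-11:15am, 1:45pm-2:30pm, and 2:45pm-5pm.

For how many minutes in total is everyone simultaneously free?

Oren free within 09:00–17:00: 09:15–09:45, 10:00–14:15, 14:45–17:00.
Callum ∩ Oren: 09:15–09:45, 10:00–11:30, 12:30–13:30, 14:00–14:15.
Callum ∩ Oren ∩ Dilnoza: 09:15–09:30, 10:45–11:30, 12:30–13:30, 14:00–14:15.
Callum ∩ Oren ∩ Dilnoza ∩ Zheng: 10:45–11:15, 14:00–14:15.
Total common minutes: 30 + 15 = 45.

45 minutes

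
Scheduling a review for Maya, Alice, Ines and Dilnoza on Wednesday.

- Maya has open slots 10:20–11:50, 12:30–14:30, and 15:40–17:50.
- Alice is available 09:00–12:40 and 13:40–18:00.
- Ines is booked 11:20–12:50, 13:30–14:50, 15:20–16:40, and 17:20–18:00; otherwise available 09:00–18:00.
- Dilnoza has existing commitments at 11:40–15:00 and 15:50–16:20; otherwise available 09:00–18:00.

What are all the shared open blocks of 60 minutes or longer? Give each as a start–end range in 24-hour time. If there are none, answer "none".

10:20–11:20

Ines free within 09:00–18:00: 09:00–11:20, 12:50–13:30, 14:50–15:20, 16:40–17:20.
Dilnoza free within 09:00–18:00: 09:00–11:40, 15:00–15:50, 16:20–18:00.
Maya ∩ Alice: 10:20–11:50, 12:30–12:40, 13:40–14:30, 15:40–17:50.
Maya ∩ Alice ∩ Ines: 10:20–11:20, 16:40–17:20.
Maya ∩ Alice ∩ Ines ∩ Dilnoza: 10:20–11:20, 16:40–17:20.
Windows ≥ 60 min: 10:20–11:20.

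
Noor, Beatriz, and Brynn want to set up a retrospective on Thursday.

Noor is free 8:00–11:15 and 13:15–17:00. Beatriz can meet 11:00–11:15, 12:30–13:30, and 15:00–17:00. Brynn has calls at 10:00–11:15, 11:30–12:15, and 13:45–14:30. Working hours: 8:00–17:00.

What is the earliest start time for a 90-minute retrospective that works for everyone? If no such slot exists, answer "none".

Brynn free within 08:00–17:00: 08:00–10:00, 11:15–11:30, 12:15–13:45, 14:30–17:00.
Noor ∩ Beatriz: 11:00–11:15, 13:15–13:30, 15:00–17:00.
Noor ∩ Beatriz ∩ Brynn: 13:15–13:30, 15:00–17:00.
Windows ≥ 90 min: 15:00–17:00.
Earliest such window starts at 15:00.

15:00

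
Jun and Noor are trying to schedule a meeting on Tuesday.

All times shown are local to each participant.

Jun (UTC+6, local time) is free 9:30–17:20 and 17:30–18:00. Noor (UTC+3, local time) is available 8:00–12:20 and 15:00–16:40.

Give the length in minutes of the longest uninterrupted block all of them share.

Jun → UTC: 03:30–11:20, 11:30–12:00.
Noor → UTC: 05:00–09:20, 12:00–13:40.
Jun ∩ Noor: 05:00–09:20.
Single common window of 260 minutes.

260 minutes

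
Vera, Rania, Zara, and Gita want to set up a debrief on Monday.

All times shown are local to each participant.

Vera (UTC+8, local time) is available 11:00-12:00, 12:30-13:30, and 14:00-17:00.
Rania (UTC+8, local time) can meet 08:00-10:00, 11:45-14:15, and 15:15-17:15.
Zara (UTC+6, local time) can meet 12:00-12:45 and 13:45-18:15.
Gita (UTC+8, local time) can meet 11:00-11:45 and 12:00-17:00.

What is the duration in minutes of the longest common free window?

Vera → UTC: 03:00–04:00, 04:30–05:30, 06:00–09:00.
Rania → UTC: 00:00–02:00, 03:45–06:15, 07:15–09:15.
Zara → UTC: 06:00–06:45, 07:45–12:15.
Gita → UTC: 03:00–03:45, 04:00–09:00.
Vera ∩ Rania: 03:45–04:00, 04:30–05:30, 06:00–06:15, 07:15–09:00.
Vera ∩ Rania ∩ Zara: 06:00–06:15, 07:45–09:00.
Vera ∩ Rania ∩ Zara ∩ Gita: 06:00–06:15, 07:45–09:00.
Common window lengths: 15, 75 min; longest is 75.

75 minutes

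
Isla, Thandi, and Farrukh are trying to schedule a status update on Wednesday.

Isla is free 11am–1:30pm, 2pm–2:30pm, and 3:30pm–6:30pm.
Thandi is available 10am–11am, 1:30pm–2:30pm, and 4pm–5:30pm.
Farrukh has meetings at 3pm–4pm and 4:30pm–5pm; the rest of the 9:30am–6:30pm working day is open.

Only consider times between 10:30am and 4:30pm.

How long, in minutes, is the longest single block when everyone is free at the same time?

Farrukh free within 09:30–18:30: 09:30–15:00, 16:00–16:30, 17:00–18:30.
Isla ∩ Thandi: 14:00–14:30, 16:00–17:30.
Isla ∩ Thandi ∩ Farrukh: 14:00–14:30, 16:00–16:30, 17:00–17:30.
Restricted to 10:30–16:30: 14:00–14:30, 16:00–16:30.
Common window lengths: 30, 30 min; longest is 30.

30 minutes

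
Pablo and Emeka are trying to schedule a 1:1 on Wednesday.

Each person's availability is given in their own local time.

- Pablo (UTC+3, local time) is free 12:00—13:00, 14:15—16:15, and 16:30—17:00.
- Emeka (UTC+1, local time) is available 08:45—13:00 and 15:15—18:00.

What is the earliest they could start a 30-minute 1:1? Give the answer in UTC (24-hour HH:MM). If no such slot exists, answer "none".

09:00

Pablo → UTC: 09:00–10:00, 11:15–13:15, 13:30–14:00.
Emeka → UTC: 07:45–12:00, 14:15–17:00.
Pablo ∩ Emeka: 09:00–10:00, 11:15–12:00.
Windows ≥ 30 min: 09:00–10:00, 11:15–12:00.
Earliest such window starts at 09:00.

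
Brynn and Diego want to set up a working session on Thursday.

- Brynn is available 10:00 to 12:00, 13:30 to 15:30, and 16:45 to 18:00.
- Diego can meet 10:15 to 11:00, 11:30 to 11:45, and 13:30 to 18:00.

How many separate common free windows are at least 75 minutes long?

Brynn ∩ Diego: 10:15–11:00, 11:30–11:45, 13:30–15:30, 16:45–18:00.
Windows ≥ 75 min: 13:30–15:30, 16:45–18:00.
That's 2 windows.

2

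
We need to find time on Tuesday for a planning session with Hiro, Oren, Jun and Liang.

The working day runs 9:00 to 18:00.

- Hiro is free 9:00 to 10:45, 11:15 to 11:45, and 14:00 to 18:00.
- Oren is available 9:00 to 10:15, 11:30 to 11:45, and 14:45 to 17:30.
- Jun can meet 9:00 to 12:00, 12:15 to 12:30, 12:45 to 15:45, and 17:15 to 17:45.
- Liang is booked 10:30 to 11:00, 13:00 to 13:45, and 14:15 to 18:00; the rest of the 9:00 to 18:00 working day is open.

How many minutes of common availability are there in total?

90 minutes

Liang free within 09:00–18:00: 09:00–10:30, 11:00–13:00, 13:45–14:15.
Hiro ∩ Oren: 09:00–10:15, 11:30–11:45, 14:45–17:30.
Hiro ∩ Oren ∩ Jun: 09:00–10:15, 11:30–11:45, 14:45–15:45, 17:15–17:30.
Hiro ∩ Oren ∩ Jun ∩ Liang: 09:00–10:15, 11:30–11:45.
Total common minutes: 75 + 15 = 90.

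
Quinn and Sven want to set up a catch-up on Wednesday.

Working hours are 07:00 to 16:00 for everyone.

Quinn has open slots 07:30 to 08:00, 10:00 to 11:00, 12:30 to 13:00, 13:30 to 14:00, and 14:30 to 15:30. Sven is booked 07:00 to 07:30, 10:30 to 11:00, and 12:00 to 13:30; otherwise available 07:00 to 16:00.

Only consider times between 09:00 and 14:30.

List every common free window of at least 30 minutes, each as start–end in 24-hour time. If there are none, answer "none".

Sven free within 07:00–16:00: 07:30–10:30, 11:00–12:00, 13:30–16:00.
Quinn ∩ Sven: 07:30–08:00, 10:00–10:30, 13:30–14:00, 14:30–15:30.
Restricted to 09:00–14:30: 10:00–10:30, 13:30–14:00.
Windows ≥ 30 min: 10:00–10:30, 13:30–14:00.

10:00–10:30, 13:30–14:00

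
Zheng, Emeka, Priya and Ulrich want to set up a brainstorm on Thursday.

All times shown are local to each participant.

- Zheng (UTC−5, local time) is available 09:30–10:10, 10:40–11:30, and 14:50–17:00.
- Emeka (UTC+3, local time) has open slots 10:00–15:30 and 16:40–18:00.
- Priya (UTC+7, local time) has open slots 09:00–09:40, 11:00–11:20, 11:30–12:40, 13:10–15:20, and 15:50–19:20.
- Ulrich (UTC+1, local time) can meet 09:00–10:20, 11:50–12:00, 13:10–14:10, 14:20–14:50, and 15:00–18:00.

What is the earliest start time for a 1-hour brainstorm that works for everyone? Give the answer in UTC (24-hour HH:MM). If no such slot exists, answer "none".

Zheng → UTC: 14:30–15:10, 15:40–16:30, 19:50–22:00.
Emeka → UTC: 07:00–12:30, 13:40–15:00.
Priya → UTC: 02:00–02:40, 04:00–04:20, 04:30–05:40, 06:10–08:20, 08:50–12:20.
Ulrich → UTC: 08:00–09:20, 10:50–11:00, 12:10–13:10, 13:20–13:50, 14:00–17:00.
Zheng ∩ Emeka: 14:30–15:00.
Zheng ∩ Emeka ∩ Priya: (none).
Zheng ∩ Emeka ∩ Priya ∩ Ulrich: (none).
Windows ≥ 60 min: (none).

none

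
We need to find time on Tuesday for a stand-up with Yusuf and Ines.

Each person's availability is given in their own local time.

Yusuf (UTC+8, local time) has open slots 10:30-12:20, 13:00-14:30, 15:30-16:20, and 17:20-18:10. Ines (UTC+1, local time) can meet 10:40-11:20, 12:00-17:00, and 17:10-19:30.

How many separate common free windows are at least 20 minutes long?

Yusuf → UTC: 02:30–04:20, 05:00–06:30, 07:30–08:20, 09:20–10:10.
Ines → UTC: 09:40–10:20, 11:00–16:00, 16:10–18:30.
Yusuf ∩ Ines: 09:40–10:10.
Windows ≥ 20 min: 09:40–10:10.
That's 1 window.

1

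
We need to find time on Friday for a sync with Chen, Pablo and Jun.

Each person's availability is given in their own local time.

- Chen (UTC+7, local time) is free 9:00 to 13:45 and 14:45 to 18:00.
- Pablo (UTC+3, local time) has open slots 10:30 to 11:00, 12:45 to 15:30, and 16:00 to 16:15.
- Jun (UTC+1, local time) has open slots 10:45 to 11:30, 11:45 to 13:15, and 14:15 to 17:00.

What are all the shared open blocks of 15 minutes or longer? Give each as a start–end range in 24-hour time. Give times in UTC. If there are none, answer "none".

Chen → UTC: 02:00–06:45, 07:45–11:00.
Pablo → UTC: 07:30–08:00, 09:45–12:30, 13:00–13:15.
Jun → UTC: 09:45–10:30, 10:45–12:15, 13:15–16:00.
Chen ∩ Pablo: 07:45–08:00, 09:45–11:00.
Chen ∩ Pablo ∩ Jun: 09:45–10:30, 10:45–11:00.
Windows ≥ 15 min: 09:45–10:30, 10:45–11:00.

09:45–10:30, 10:45–11:00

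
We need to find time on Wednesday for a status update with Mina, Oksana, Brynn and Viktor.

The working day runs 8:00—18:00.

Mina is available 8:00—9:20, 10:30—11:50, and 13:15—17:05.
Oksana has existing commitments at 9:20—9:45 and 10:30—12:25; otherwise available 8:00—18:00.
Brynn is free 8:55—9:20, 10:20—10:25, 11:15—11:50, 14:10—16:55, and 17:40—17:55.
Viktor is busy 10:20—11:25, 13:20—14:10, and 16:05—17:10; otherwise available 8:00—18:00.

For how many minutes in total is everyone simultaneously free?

140 minutes

Oksana free within 08:00–18:00: 08:00–09:20, 09:45–10:30, 12:25–18:00.
Viktor free within 08:00–18:00: 08:00–10:20, 11:25–13:20, 14:10–16:05, 17:10–18:00.
Mina ∩ Oksana: 08:00–09:20, 13:15–17:05.
Mina ∩ Oksana ∩ Brynn: 08:55–09:20, 14:10–16:55.
Mina ∩ Oksana ∩ Brynn ∩ Viktor: 08:55–09:20, 14:10–16:05.
Total common minutes: 25 + 115 = 140.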